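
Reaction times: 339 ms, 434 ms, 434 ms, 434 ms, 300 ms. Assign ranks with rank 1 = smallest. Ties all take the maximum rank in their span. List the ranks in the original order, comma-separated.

Sorted (ascending): 300, 339, 434, 434, 434
The 3 values of 434 occupy positions 3–5 → each gets rank 5.

2, 5, 5, 5, 1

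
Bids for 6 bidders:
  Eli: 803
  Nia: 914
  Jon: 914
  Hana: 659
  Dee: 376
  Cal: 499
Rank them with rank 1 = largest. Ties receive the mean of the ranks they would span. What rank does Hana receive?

Sorted (descending): 914, 914, 803, 659, 499, 376
The 2 values of 914 occupy positions 1–2 → average rank (1+2)/2 = 1.5.
Hana has value 659 → rank 4.

4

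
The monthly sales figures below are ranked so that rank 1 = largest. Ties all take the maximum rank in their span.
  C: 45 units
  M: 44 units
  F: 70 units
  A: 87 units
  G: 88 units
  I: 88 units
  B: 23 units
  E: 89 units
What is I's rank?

3

Sorted (descending): 89, 88, 88, 87, 70, 45, 44, 23
The 2 values of 88 occupy positions 2–3 → each gets rank 3.
I has value 88 units → rank 3.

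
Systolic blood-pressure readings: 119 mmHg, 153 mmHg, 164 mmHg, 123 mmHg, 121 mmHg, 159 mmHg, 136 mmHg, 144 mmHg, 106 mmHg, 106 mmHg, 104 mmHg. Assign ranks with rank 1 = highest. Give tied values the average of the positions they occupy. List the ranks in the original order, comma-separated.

8, 3, 1, 6, 7, 2, 5, 4, 9.5, 9.5, 11

Sorted (descending): 164, 159, 153, 144, 136, 123, 121, 119, 106, 106, 104
The 2 values of 106 occupy positions 9–10 → average rank (9+10)/2 = 9.5.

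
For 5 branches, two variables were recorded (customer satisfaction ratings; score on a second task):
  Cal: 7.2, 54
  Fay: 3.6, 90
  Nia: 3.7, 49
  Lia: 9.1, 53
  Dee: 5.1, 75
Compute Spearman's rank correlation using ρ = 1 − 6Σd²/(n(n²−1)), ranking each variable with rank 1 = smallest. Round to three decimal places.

Ranks of variable 1: 4, 1, 2, 5, 3
Ranks of variable 2: 3, 5, 1, 2, 4
d = r₁ − r₂: 1, -4, 1, 3, -1
d²: 1, 16, 1, 9, 1; Σd² = 28
ρ = 1 − 6·28/(5·24) = 1 − 168/120 = -0.400

-0.400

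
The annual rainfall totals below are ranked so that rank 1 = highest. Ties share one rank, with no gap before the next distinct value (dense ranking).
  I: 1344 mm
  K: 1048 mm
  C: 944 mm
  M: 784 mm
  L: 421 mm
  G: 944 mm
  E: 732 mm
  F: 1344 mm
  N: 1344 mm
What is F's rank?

Sorted (descending): 1344, 1344, 1344, 1048, 944, 944, 784, 732, 421
The 3 values of 1344 share dense rank 1.
The 2 values of 944 share dense rank 3.
Remaining distinct values take the next consecutive integers.
F has value 1344 mm → rank 1.

1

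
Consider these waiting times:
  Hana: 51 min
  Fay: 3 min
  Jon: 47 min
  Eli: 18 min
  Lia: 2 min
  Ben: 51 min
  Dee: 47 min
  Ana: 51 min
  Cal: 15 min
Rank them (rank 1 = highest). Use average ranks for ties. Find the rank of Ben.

2

Sorted (descending): 51, 51, 51, 47, 47, 18, 15, 3, 2
The 3 values of 51 occupy positions 1–3 → average rank 2.
The 2 values of 47 occupy positions 4–5 → average rank (4+5)/2 = 4.5.
Ben has value 51 min → rank 2.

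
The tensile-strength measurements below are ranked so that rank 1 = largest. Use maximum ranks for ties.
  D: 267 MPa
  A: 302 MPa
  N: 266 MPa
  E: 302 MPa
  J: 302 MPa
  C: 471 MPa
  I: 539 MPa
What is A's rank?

Sorted (descending): 539, 471, 302, 302, 302, 267, 266
The 3 values of 302 occupy positions 3–5 → each gets rank 5.
A has value 302 MPa → rank 5.

5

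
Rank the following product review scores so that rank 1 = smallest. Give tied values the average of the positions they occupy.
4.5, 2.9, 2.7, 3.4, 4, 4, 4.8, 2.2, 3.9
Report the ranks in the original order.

Sorted (ascending): 2.2, 2.7, 2.9, 3.4, 3.9, 4, 4, 4.5, 4.8
The 2 values of 4 occupy positions 6–7 → average rank (6+7)/2 = 6.5.

8, 3, 2, 4, 6.5, 6.5, 9, 1, 5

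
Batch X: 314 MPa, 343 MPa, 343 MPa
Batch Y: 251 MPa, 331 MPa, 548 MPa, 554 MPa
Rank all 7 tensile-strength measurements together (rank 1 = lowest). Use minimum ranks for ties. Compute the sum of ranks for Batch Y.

Sorted (ascending): 251, 314, 331, 343, 343, 548, 554
The 2 values of 343 occupy positions 4–5 → each gets rank 4.
Batch Y values → pooled ranks: 251→1, 331→3, 548→6, 554→7
Rank sum = 1 + 3 + 6 + 7 = 17

17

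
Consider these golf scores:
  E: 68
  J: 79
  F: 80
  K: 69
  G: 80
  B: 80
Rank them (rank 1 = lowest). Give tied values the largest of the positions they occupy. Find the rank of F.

6

Sorted (ascending): 68, 69, 79, 80, 80, 80
The 3 values of 80 occupy positions 4–6 → each gets rank 6.
F has value 80 → rank 6.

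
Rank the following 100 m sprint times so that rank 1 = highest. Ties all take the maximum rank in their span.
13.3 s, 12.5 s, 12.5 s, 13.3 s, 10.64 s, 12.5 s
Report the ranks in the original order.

2, 5, 5, 2, 6, 5

Sorted (descending): 13.3, 13.3, 12.5, 12.5, 12.5, 10.64
The 2 values of 13.3 occupy positions 1–2 → each gets rank 2.
The 3 values of 12.5 occupy positions 3–5 → each gets rank 5.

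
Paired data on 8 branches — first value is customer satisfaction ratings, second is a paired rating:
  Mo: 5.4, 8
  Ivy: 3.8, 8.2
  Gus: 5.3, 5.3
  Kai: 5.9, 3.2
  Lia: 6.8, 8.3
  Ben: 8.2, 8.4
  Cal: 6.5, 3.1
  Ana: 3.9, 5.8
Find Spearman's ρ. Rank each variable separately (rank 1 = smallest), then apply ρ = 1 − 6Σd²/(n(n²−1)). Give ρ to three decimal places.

Ranks of variable 1: 4, 1, 3, 5, 7, 8, 6, 2
Ranks of variable 2: 5, 6, 3, 2, 7, 8, 1, 4
d = r₁ − r₂: -1, -5, 0, 3, 0, 0, 5, -2
d²: 1, 25, 0, 9, 0, 0, 25, 4; Σd² = 64
ρ = 1 − 6·64/(8·63) = 1 − 384/504 = 0.238

0.238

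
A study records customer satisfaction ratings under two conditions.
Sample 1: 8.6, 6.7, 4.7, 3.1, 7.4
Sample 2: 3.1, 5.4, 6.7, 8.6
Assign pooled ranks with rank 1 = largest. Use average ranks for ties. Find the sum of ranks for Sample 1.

Sorted (descending): 8.6, 8.6, 7.4, 6.7, 6.7, 5.4, 4.7, 3.1, 3.1
The 2 values of 8.6 occupy positions 1–2 → average rank (1+2)/2 = 1.5.
The 2 values of 6.7 occupy positions 4–5 → average rank (4+5)/2 = 4.5.
The 2 values of 3.1 occupy positions 8–9 → average rank (8+9)/2 = 8.5.
Sample 1 values → pooled ranks: 8.6→1.5, 6.7→4.5, 4.7→7, 3.1→8.5, 7.4→3
Rank sum = 1.5 + 4.5 + 7 + 8.5 + 3 = 24.5

24.5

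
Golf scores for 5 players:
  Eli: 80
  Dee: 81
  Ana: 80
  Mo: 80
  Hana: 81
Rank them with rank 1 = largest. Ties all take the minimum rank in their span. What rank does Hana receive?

Sorted (descending): 81, 81, 80, 80, 80
The 2 values of 81 occupy positions 1–2 → each gets rank 1.
The 3 values of 80 occupy positions 3–5 → each gets rank 3.
Hana has value 81 → rank 1.

1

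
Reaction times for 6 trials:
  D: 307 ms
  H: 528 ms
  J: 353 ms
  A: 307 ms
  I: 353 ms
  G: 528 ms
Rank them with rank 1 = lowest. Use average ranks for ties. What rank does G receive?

5.5

Sorted (ascending): 307, 307, 353, 353, 528, 528
The 2 values of 307 occupy positions 1–2 → average rank (1+2)/2 = 1.5.
The 2 values of 353 occupy positions 3–4 → average rank (3+4)/2 = 3.5.
The 2 values of 528 occupy positions 5–6 → average rank (5+6)/2 = 5.5.
G has value 528 ms → rank 5.5.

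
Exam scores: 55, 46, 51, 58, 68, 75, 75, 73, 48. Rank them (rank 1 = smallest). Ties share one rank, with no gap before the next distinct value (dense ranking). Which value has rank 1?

46

Sorted (ascending): 46, 48, 51, 55, 58, 68, 73, 75, 75
The 2 values of 75 share dense rank 8.
Remaining distinct values take the next consecutive integers.
Rank 1 → value 46.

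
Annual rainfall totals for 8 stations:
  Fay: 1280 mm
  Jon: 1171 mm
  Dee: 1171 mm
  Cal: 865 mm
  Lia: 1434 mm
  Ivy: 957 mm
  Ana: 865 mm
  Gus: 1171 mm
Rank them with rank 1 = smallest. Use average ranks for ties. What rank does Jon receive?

5

Sorted (ascending): 865, 865, 957, 1171, 1171, 1171, 1280, 1434
The 2 values of 865 occupy positions 1–2 → average rank (1+2)/2 = 1.5.
The 3 values of 1171 occupy positions 4–6 → average rank 5.
Jon has value 1171 mm → rank 5.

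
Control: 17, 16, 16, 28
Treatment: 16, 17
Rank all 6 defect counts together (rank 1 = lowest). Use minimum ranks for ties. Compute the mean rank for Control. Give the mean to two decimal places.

Sorted (ascending): 16, 16, 16, 17, 17, 28
The 3 values of 16 occupy positions 1–3 → each gets rank 1.
The 2 values of 17 occupy positions 4–5 → each gets rank 4.
Control values → pooled ranks: 17→4, 16→1, 16→1, 28→6
Mean rank = (4 + 1 + 1 + 6) / 4 = 3.00

3.00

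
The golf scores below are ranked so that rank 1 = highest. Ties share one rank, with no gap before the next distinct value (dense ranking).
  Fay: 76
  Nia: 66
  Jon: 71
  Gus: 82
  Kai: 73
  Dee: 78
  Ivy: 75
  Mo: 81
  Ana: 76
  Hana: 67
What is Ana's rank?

4

Sorted (descending): 82, 81, 78, 76, 76, 75, 73, 71, 67, 66
The 2 values of 76 share dense rank 4.
Remaining distinct values take the next consecutive integers.
Ana has value 76 → rank 4.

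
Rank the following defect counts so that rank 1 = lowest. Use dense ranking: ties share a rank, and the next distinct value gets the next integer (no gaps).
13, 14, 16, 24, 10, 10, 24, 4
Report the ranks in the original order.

3, 4, 5, 6, 2, 2, 6, 1

Sorted (ascending): 4, 10, 10, 13, 14, 16, 24, 24
The 2 values of 10 share dense rank 2.
The 2 values of 24 share dense rank 6.
Remaining distinct values take the next consecutive integers.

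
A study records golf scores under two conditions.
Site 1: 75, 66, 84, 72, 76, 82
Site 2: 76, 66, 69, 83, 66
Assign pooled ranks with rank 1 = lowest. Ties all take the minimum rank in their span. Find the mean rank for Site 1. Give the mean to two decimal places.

Sorted (ascending): 66, 66, 66, 69, 72, 75, 76, 76, 82, 83, 84
The 3 values of 66 occupy positions 1–3 → each gets rank 1.
The 2 values of 76 occupy positions 7–8 → each gets rank 7.
Site 1 values → pooled ranks: 75→6, 66→1, 84→11, 72→5, 76→7, 82→9
Mean rank = (6 + 1 + 11 + 5 + 7 + 9) / 6 = 6.50

6.50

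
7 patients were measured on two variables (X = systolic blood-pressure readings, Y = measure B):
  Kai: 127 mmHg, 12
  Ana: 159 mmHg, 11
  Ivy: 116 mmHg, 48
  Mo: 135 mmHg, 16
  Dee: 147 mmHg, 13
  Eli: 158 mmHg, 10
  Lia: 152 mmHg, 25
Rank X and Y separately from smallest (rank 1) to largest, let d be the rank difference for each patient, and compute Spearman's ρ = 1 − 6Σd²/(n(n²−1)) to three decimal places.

-0.643

Ranks of variable 1: 2, 7, 1, 3, 4, 6, 5
Ranks of variable 2: 3, 2, 7, 5, 4, 1, 6
d = r₁ − r₂: -1, 5, -6, -2, 0, 5, -1
d²: 1, 25, 36, 4, 0, 25, 1; Σd² = 92
ρ = 1 − 6·92/(7·48) = 1 − 552/336 = -0.643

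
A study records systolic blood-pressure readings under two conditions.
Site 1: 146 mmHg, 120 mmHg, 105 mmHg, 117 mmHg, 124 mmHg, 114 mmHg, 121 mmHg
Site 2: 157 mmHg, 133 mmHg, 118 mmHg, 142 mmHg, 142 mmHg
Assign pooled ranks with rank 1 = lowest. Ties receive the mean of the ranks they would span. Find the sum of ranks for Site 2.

43

Sorted (ascending): 105, 114, 117, 118, 120, 121, 124, 133, 142, 142, 146, 157
The 2 values of 142 occupy positions 9–10 → average rank (9+10)/2 = 9.5.
Site 2 values → pooled ranks: 157→12, 133→8, 118→4, 142→9.5, 142→9.5
Rank sum = 12 + 8 + 4 + 9.5 + 9.5 = 43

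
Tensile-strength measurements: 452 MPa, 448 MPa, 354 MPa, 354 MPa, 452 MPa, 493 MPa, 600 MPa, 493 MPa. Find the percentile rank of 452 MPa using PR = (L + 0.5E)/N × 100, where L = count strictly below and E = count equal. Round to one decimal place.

50.0

N = 8.
Strictly below 452: 3. Equal to 452: 2.
PR = (3 + 0.5·2)/8 × 100 = 50.0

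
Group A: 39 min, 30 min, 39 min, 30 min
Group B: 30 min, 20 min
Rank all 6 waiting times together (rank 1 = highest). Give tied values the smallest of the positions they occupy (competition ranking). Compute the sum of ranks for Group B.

Sorted (descending): 39, 39, 30, 30, 30, 20
The 2 values of 39 occupy positions 1–2 → each gets rank 1.
The 3 values of 30 occupy positions 3–5 → each gets rank 3.
Group B values → pooled ranks: 30→3, 20→6
Rank sum = 3 + 6 = 9

9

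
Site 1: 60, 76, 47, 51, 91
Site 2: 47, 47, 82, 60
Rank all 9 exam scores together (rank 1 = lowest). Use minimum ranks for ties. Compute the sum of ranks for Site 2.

Sorted (ascending): 47, 47, 47, 51, 60, 60, 76, 82, 91
The 3 values of 47 occupy positions 1–3 → each gets rank 1.
The 2 values of 60 occupy positions 5–6 → each gets rank 5.
Site 2 values → pooled ranks: 47→1, 47→1, 82→8, 60→5
Rank sum = 1 + 1 + 8 + 5 = 15

15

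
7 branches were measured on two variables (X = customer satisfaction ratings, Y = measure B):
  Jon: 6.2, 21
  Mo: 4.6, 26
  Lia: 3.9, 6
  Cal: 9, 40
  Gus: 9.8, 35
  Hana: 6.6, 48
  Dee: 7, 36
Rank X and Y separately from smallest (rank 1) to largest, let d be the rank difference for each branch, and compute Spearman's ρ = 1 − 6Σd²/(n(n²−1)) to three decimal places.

0.643

Ranks of variable 1: 3, 2, 1, 6, 7, 4, 5
Ranks of variable 2: 2, 3, 1, 6, 4, 7, 5
d = r₁ − r₂: 1, -1, 0, 0, 3, -3, 0
d²: 1, 1, 0, 0, 9, 9, 0; Σd² = 20
ρ = 1 − 6·20/(7·48) = 1 − 120/336 = 0.643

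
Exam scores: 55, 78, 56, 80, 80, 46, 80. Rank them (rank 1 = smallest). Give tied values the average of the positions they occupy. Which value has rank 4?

Sorted (ascending): 46, 55, 56, 78, 80, 80, 80
The 3 values of 80 occupy positions 5–7 → average rank 6.
Rank 4 → value 78.

78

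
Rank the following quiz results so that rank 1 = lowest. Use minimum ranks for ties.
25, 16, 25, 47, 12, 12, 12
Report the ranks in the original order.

5, 4, 5, 7, 1, 1, 1

Sorted (ascending): 12, 12, 12, 16, 25, 25, 47
The 3 values of 12 occupy positions 1–3 → each gets rank 1.
The 2 values of 25 occupy positions 5–6 → each gets rank 5.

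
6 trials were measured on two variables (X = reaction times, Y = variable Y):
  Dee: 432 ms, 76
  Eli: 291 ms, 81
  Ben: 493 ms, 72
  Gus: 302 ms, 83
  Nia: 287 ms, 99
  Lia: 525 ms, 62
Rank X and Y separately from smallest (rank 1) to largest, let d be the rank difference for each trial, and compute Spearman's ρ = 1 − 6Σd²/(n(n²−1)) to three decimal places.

-0.943

Ranks of variable 1: 4, 2, 5, 3, 1, 6
Ranks of variable 2: 3, 4, 2, 5, 6, 1
d = r₁ − r₂: 1, -2, 3, -2, -5, 5
d²: 1, 4, 9, 4, 25, 25; Σd² = 68
ρ = 1 − 6·68/(6·35) = 1 − 408/210 = -0.943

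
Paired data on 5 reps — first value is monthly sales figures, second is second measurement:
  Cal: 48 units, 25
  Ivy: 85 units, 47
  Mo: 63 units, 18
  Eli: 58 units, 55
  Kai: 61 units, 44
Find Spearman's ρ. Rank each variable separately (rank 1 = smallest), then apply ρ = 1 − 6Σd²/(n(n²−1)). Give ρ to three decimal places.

Ranks of variable 1: 1, 5, 4, 2, 3
Ranks of variable 2: 2, 4, 1, 5, 3
d = r₁ − r₂: -1, 1, 3, -3, 0
d²: 1, 1, 9, 9, 0; Σd² = 20
ρ = 1 − 6·20/(5·24) = 1 − 120/120 = 0.000

0.000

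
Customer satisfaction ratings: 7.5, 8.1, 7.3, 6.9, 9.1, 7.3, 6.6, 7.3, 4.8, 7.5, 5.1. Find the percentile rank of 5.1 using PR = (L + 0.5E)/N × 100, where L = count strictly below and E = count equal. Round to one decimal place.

13.6

N = 11.
Strictly below 5.1: 1. Equal to 5.1: 1.
PR = (1 + 0.5·1)/11 × 100 = 13.6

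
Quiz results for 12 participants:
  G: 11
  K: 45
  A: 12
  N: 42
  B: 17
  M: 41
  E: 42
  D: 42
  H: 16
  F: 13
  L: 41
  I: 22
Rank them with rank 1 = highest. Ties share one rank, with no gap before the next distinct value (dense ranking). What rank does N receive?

2

Sorted (descending): 45, 42, 42, 42, 41, 41, 22, 17, 16, 13, 12, 11
The 3 values of 42 share dense rank 2.
The 2 values of 41 share dense rank 3.
Remaining distinct values take the next consecutive integers.
N has value 42 → rank 2.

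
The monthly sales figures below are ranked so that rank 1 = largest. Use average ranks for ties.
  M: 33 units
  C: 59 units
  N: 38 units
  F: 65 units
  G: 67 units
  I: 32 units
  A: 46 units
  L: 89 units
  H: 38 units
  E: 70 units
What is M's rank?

9

Sorted (descending): 89, 70, 67, 65, 59, 46, 38, 38, 33, 32
The 2 values of 38 occupy positions 7–8 → average rank (7+8)/2 = 7.5.
M has value 33 units → rank 9.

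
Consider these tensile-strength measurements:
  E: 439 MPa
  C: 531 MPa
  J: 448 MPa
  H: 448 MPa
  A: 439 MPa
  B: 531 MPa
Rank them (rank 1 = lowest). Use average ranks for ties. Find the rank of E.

1.5

Sorted (ascending): 439, 439, 448, 448, 531, 531
The 2 values of 439 occupy positions 1–2 → average rank (1+2)/2 = 1.5.
The 2 values of 448 occupy positions 3–4 → average rank (3+4)/2 = 3.5.
The 2 values of 531 occupy positions 5–6 → average rank (5+6)/2 = 5.5.
E has value 439 MPa → rank 1.5.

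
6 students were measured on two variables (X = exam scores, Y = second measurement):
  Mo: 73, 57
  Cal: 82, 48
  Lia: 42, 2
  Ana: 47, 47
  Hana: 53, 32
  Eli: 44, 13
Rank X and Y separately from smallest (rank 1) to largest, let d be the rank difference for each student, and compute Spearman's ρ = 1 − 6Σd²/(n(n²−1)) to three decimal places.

Ranks of variable 1: 5, 6, 1, 3, 4, 2
Ranks of variable 2: 6, 5, 1, 4, 3, 2
d = r₁ − r₂: -1, 1, 0, -1, 1, 0
d²: 1, 1, 0, 1, 1, 0; Σd² = 4
ρ = 1 − 6·4/(6·35) = 1 − 24/210 = 0.886

0.886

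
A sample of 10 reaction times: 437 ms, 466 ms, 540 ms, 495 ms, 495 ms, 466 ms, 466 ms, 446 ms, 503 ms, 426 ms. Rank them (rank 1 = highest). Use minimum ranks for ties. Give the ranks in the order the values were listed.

Sorted (descending): 540, 503, 495, 495, 466, 466, 466, 446, 437, 426
The 2 values of 495 occupy positions 3–4 → each gets rank 3.
The 3 values of 466 occupy positions 5–7 → each gets rank 5.

9, 5, 1, 3, 3, 5, 5, 8, 2, 10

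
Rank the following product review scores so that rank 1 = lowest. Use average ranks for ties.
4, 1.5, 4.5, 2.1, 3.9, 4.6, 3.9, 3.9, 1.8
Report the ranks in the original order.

7, 1, 8, 3, 5, 9, 5, 5, 2

Sorted (ascending): 1.5, 1.8, 2.1, 3.9, 3.9, 3.9, 4, 4.5, 4.6
The 3 values of 3.9 occupy positions 4–6 → average rank 5.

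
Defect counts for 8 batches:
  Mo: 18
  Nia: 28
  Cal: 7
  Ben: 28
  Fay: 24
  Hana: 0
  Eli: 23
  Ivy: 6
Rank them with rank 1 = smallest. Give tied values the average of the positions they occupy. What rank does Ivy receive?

Sorted (ascending): 0, 6, 7, 18, 23, 24, 28, 28
The 2 values of 28 occupy positions 7–8 → average rank (7+8)/2 = 7.5.
Ivy has value 6 → rank 2.

2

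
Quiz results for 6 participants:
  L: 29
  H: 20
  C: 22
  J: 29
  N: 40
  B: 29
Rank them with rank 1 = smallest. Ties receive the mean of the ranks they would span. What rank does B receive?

4

Sorted (ascending): 20, 22, 29, 29, 29, 40
The 3 values of 29 occupy positions 3–5 → average rank 4.
B has value 29 → rank 4.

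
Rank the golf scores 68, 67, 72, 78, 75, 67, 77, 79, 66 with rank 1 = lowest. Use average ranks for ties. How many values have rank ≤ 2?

Sorted (ascending): 66, 67, 67, 68, 72, 75, 77, 78, 79
The 2 values of 67 occupy positions 2–3 → average rank (2+3)/2 = 2.5.
Ranks ≤ 2: {1} → 1 value.

1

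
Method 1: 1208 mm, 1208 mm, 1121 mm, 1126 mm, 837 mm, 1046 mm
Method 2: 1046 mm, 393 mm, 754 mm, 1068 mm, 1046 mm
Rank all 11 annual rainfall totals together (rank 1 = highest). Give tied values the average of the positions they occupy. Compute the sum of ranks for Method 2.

Sorted (descending): 1208, 1208, 1126, 1121, 1068, 1046, 1046, 1046, 837, 754, 393
The 2 values of 1208 occupy positions 1–2 → average rank (1+2)/2 = 1.5.
The 3 values of 1046 occupy positions 6–8 → average rank 7.
Method 2 values → pooled ranks: 1046→7, 393→11, 754→10, 1068→5, 1046→7
Rank sum = 7 + 11 + 10 + 5 + 7 = 40

40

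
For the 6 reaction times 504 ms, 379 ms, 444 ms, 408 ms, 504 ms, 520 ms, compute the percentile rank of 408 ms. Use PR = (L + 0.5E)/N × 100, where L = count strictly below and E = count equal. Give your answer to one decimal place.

N = 6.
Strictly below 408: 1. Equal to 408: 1.
PR = (1 + 0.5·1)/6 × 100 = 25.0

25.0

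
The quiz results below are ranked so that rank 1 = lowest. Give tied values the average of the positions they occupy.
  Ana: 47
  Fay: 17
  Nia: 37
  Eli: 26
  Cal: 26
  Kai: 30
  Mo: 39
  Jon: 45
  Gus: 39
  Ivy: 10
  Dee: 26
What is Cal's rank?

4

Sorted (ascending): 10, 17, 26, 26, 26, 30, 37, 39, 39, 45, 47
The 3 values of 26 occupy positions 3–5 → average rank 4.
The 2 values of 39 occupy positions 8–9 → average rank (8+9)/2 = 8.5.
Cal has value 26 → rank 4.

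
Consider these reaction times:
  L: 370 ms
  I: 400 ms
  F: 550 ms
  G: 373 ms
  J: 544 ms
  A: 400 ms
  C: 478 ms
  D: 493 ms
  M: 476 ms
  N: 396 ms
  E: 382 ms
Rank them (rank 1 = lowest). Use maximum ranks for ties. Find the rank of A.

Sorted (ascending): 370, 373, 382, 396, 400, 400, 476, 478, 493, 544, 550
The 2 values of 400 occupy positions 5–6 → each gets rank 6.
A has value 400 ms → rank 6.

6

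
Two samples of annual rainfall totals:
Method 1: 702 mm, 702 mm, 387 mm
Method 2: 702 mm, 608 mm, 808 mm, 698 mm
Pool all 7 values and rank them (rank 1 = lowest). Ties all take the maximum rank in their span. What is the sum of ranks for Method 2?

18

Sorted (ascending): 387, 608, 698, 702, 702, 702, 808
The 3 values of 702 occupy positions 4–6 → each gets rank 6.
Method 2 values → pooled ranks: 702→6, 608→2, 808→7, 698→3
Rank sum = 6 + 2 + 7 + 3 = 18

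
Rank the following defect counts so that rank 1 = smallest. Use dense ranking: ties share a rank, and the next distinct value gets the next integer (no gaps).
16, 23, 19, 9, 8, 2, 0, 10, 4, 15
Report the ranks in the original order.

8, 10, 9, 5, 4, 2, 1, 6, 3, 7

Sorted (ascending): 0, 2, 4, 8, 9, 10, 15, 16, 19, 23
No ties — each value takes its position as its rank.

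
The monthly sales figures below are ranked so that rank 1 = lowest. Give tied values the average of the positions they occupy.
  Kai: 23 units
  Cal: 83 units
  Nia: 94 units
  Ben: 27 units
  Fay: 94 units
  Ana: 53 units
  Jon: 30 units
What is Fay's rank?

6.5

Sorted (ascending): 23, 27, 30, 53, 83, 94, 94
The 2 values of 94 occupy positions 6–7 → average rank (6+7)/2 = 6.5.
Fay has value 94 units → rank 6.5.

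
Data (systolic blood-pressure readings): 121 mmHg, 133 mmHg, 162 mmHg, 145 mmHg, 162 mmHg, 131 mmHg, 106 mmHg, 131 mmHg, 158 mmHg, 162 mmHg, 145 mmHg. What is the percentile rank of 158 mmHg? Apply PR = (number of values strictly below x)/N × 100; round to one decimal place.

63.6

N = 11.
Strictly below 158: 7. Equal to 158: 1.
PR = 7/11 × 100 = 63.6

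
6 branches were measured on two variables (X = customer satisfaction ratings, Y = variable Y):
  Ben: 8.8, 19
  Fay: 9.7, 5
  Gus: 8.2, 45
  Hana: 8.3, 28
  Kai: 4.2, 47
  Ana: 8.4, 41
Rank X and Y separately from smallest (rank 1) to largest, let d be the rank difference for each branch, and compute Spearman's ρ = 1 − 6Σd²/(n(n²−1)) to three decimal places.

-0.943

Ranks of variable 1: 5, 6, 2, 3, 1, 4
Ranks of variable 2: 2, 1, 5, 3, 6, 4
d = r₁ − r₂: 3, 5, -3, 0, -5, 0
d²: 9, 25, 9, 0, 25, 0; Σd² = 68
ρ = 1 − 6·68/(6·35) = 1 − 408/210 = -0.943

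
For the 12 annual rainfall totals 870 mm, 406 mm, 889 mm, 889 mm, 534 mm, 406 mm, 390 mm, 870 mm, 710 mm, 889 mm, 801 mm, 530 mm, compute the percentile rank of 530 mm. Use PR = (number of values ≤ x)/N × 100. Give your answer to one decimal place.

N = 12.
Strictly below 530: 3. Equal to 530: 1.
PR = 4/12 × 100 = 33.3

33.3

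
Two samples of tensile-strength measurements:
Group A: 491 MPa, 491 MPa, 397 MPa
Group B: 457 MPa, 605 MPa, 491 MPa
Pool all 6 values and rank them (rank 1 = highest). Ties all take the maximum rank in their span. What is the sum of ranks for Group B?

10

Sorted (descending): 605, 491, 491, 491, 457, 397
The 3 values of 491 occupy positions 2–4 → each gets rank 4.
Group B values → pooled ranks: 457→5, 605→1, 491→4
Rank sum = 5 + 1 + 4 = 10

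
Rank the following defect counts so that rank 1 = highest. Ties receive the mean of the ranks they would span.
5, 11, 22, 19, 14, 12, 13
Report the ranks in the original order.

Sorted (descending): 22, 19, 14, 13, 12, 11, 5
No ties — each value takes its position as its rank.

7, 6, 1, 2, 3, 5, 4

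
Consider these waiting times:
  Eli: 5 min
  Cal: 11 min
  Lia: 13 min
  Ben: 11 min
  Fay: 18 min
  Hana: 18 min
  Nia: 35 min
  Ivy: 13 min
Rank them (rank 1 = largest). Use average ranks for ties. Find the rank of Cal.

Sorted (descending): 35, 18, 18, 13, 13, 11, 11, 5
The 2 values of 18 occupy positions 2–3 → average rank (2+3)/2 = 2.5.
The 2 values of 13 occupy positions 4–5 → average rank (4+5)/2 = 4.5.
The 2 values of 11 occupy positions 6–7 → average rank (6+7)/2 = 6.5.
Cal has value 11 min → rank 6.5.

6.5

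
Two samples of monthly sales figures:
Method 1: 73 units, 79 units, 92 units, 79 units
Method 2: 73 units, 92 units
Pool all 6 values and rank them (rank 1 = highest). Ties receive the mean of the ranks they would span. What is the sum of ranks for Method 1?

Sorted (descending): 92, 92, 79, 79, 73, 73
The 2 values of 92 occupy positions 1–2 → average rank (1+2)/2 = 1.5.
The 2 values of 79 occupy positions 3–4 → average rank (3+4)/2 = 3.5.
The 2 values of 73 occupy positions 5–6 → average rank (5+6)/2 = 5.5.
Method 1 values → pooled ranks: 73→5.5, 79→3.5, 92→1.5, 79→3.5
Rank sum = 5.5 + 3.5 + 1.5 + 3.5 = 14

14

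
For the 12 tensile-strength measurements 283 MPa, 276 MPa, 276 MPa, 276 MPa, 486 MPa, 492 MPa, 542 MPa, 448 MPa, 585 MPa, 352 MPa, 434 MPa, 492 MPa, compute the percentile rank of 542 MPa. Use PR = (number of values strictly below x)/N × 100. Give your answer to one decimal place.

N = 12.
Strictly below 542: 10. Equal to 542: 1.
PR = 10/12 × 100 = 83.3

83.3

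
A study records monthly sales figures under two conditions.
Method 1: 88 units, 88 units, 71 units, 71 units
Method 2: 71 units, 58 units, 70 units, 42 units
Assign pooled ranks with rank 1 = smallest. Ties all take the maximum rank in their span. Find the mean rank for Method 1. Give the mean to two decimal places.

Sorted (ascending): 42, 58, 70, 71, 71, 71, 88, 88
The 3 values of 71 occupy positions 4–6 → each gets rank 6.
The 2 values of 88 occupy positions 7–8 → each gets rank 8.
Method 1 values → pooled ranks: 88→8, 88→8, 71→6, 71→6
Mean rank = (8 + 8 + 6 + 6) / 4 = 7.00

7.00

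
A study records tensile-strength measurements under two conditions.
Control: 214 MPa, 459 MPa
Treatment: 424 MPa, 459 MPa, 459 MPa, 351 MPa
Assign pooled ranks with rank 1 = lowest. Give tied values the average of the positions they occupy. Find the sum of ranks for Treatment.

15

Sorted (ascending): 214, 351, 424, 459, 459, 459
The 3 values of 459 occupy positions 4–6 → average rank 5.
Treatment values → pooled ranks: 424→3, 459→5, 459→5, 351→2
Rank sum = 3 + 5 + 5 + 2 = 15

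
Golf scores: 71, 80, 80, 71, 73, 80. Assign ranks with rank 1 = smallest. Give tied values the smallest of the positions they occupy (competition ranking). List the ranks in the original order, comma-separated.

Sorted (ascending): 71, 71, 73, 80, 80, 80
The 2 values of 71 occupy positions 1–2 → each gets rank 1.
The 3 values of 80 occupy positions 4–6 → each gets rank 4.

1, 4, 4, 1, 3, 4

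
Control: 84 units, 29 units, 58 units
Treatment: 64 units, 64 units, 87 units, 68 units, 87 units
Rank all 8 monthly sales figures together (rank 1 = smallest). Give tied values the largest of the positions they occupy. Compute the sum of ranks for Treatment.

29

Sorted (ascending): 29, 58, 64, 64, 68, 84, 87, 87
The 2 values of 64 occupy positions 3–4 → each gets rank 4.
The 2 values of 87 occupy positions 7–8 → each gets rank 8.
Treatment values → pooled ranks: 64→4, 64→4, 87→8, 68→5, 87→8
Rank sum = 4 + 4 + 8 + 5 + 8 = 29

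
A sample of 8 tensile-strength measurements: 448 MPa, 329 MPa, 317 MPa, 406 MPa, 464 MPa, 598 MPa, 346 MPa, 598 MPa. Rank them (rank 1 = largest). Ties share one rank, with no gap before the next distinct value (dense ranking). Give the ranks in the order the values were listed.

3, 6, 7, 4, 2, 1, 5, 1

Sorted (descending): 598, 598, 464, 448, 406, 346, 329, 317
The 2 values of 598 share dense rank 1.
Remaining distinct values take the next consecutive integers.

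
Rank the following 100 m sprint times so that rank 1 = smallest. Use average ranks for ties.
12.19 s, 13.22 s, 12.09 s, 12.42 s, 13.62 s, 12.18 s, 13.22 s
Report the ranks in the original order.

3, 5.5, 1, 4, 7, 2, 5.5

Sorted (ascending): 12.09, 12.18, 12.19, 12.42, 13.22, 13.22, 13.62
The 2 values of 13.22 occupy positions 5–6 → average rank (5+6)/2 = 5.5.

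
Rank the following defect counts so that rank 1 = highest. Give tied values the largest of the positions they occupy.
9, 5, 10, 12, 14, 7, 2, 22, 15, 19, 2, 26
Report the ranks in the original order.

8, 10, 7, 6, 5, 9, 12, 2, 4, 3, 12, 1

Sorted (descending): 26, 22, 19, 15, 14, 12, 10, 9, 7, 5, 2, 2
The 2 values of 2 occupy positions 11–12 → each gets rank 12.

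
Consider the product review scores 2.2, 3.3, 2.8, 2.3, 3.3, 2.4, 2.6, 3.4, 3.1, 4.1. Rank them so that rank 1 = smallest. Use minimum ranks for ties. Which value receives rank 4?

2.6

Sorted (ascending): 2.2, 2.3, 2.4, 2.6, 2.8, 3.1, 3.3, 3.3, 3.4, 4.1
The 2 values of 3.3 occupy positions 7–8 → each gets rank 7.
Rank 4 → value 2.6.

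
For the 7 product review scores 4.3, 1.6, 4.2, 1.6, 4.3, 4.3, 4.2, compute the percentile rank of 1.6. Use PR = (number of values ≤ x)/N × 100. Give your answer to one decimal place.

N = 7.
Strictly below 1.6: 0. Equal to 1.6: 2.
PR = 2/7 × 100 = 28.6

28.6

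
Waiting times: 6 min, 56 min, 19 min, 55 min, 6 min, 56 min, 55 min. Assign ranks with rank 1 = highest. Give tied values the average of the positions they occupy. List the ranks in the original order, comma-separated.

6.5, 1.5, 5, 3.5, 6.5, 1.5, 3.5

Sorted (descending): 56, 56, 55, 55, 19, 6, 6
The 2 values of 56 occupy positions 1–2 → average rank (1+2)/2 = 1.5.
The 2 values of 55 occupy positions 3–4 → average rank (3+4)/2 = 3.5.
The 2 values of 6 occupy positions 6–7 → average rank (6+7)/2 = 6.5.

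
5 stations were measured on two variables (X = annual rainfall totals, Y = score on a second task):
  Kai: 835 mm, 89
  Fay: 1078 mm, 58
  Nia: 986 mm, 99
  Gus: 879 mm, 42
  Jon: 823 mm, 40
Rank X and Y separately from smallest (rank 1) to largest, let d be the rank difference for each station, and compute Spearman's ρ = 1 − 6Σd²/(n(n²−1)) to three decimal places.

0.500

Ranks of variable 1: 2, 5, 4, 3, 1
Ranks of variable 2: 4, 3, 5, 2, 1
d = r₁ − r₂: -2, 2, -1, 1, 0
d²: 4, 4, 1, 1, 0; Σd² = 10
ρ = 1 − 6·10/(5·24) = 1 − 60/120 = 0.500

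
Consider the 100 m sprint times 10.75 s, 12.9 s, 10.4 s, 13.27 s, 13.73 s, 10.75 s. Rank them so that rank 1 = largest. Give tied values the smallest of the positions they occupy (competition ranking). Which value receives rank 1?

13.73

Sorted (descending): 13.73, 13.27, 12.9, 10.75, 10.75, 10.4
The 2 values of 10.75 occupy positions 4–5 → each gets rank 4.
Rank 1 → value 13.73.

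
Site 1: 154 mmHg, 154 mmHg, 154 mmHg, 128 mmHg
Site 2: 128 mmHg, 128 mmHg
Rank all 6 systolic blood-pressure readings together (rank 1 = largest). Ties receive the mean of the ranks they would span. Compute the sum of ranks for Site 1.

11

Sorted (descending): 154, 154, 154, 128, 128, 128
The 3 values of 154 occupy positions 1–3 → average rank 2.
The 3 values of 128 occupy positions 4–6 → average rank 5.
Site 1 values → pooled ranks: 154→2, 154→2, 154→2, 128→5
Rank sum = 2 + 2 + 2 + 5 = 11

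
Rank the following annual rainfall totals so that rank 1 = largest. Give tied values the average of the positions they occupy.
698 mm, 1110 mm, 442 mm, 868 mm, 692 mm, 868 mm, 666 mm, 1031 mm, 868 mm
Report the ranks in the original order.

6, 1, 9, 4, 7, 4, 8, 2, 4

Sorted (descending): 1110, 1031, 868, 868, 868, 698, 692, 666, 442
The 3 values of 868 occupy positions 3–5 → average rank 4.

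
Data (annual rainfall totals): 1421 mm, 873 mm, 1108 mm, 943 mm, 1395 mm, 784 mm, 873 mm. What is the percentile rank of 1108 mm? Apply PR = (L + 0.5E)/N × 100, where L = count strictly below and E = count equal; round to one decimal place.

64.3

N = 7.
Strictly below 1108: 4. Equal to 1108: 1.
PR = (4 + 0.5·1)/7 × 100 = 64.3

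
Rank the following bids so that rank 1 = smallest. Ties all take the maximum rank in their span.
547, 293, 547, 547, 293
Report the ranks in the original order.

5, 2, 5, 5, 2

Sorted (ascending): 293, 293, 547, 547, 547
The 2 values of 293 occupy positions 1–2 → each gets rank 2.
The 3 values of 547 occupy positions 3–5 → each gets rank 5.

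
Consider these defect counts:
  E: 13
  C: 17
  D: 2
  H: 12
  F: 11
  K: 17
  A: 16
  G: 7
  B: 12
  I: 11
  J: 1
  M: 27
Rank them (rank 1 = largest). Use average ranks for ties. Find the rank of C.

2.5

Sorted (descending): 27, 17, 17, 16, 13, 12, 12, 11, 11, 7, 2, 1
The 2 values of 17 occupy positions 2–3 → average rank (2+3)/2 = 2.5.
The 2 values of 12 occupy positions 6–7 → average rank (6+7)/2 = 6.5.
The 2 values of 11 occupy positions 8–9 → average rank (8+9)/2 = 8.5.
C has value 17 → rank 2.5.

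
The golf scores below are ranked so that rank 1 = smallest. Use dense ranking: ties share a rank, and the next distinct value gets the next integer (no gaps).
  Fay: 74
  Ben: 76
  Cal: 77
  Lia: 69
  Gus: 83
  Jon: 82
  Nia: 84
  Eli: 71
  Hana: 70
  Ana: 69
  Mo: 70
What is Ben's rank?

5

Sorted (ascending): 69, 69, 70, 70, 71, 74, 76, 77, 82, 83, 84
The 2 values of 69 share dense rank 1.
The 2 values of 70 share dense rank 2.
Remaining distinct values take the next consecutive integers.
Ben has value 76 → rank 5.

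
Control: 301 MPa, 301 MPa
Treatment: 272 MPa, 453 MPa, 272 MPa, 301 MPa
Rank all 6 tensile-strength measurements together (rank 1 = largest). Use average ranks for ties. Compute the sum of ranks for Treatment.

Sorted (descending): 453, 301, 301, 301, 272, 272
The 3 values of 301 occupy positions 2–4 → average rank 3.
The 2 values of 272 occupy positions 5–6 → average rank (5+6)/2 = 5.5.
Treatment values → pooled ranks: 272→5.5, 453→1, 272→5.5, 301→3
Rank sum = 5.5 + 1 + 5.5 + 3 = 15

15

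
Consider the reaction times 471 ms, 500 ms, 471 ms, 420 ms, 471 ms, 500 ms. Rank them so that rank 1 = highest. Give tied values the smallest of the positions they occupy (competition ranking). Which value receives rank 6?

Sorted (descending): 500, 500, 471, 471, 471, 420
The 2 values of 500 occupy positions 1–2 → each gets rank 1.
The 3 values of 471 occupy positions 3–5 → each gets rank 3.
Rank 6 → value 420.

420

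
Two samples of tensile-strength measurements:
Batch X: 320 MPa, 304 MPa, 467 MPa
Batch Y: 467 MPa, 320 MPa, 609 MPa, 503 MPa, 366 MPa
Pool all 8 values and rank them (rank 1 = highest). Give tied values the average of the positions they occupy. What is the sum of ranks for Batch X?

Sorted (descending): 609, 503, 467, 467, 366, 320, 320, 304
The 2 values of 467 occupy positions 3–4 → average rank (3+4)/2 = 3.5.
The 2 values of 320 occupy positions 6–7 → average rank (6+7)/2 = 6.5.
Batch X values → pooled ranks: 320→6.5, 304→8, 467→3.5
Rank sum = 6.5 + 8 + 3.5 = 18

18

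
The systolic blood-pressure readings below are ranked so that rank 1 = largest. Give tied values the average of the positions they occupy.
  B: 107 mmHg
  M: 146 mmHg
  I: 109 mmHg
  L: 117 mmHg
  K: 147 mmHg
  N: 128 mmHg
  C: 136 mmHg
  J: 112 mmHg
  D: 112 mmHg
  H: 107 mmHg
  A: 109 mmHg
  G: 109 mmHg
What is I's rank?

Sorted (descending): 147, 146, 136, 128, 117, 112, 112, 109, 109, 109, 107, 107
The 2 values of 112 occupy positions 6–7 → average rank (6+7)/2 = 6.5.
The 3 values of 109 occupy positions 8–10 → average rank 9.
The 2 values of 107 occupy positions 11–12 → average rank (11+12)/2 = 11.5.
I has value 109 mmHg → rank 9.

9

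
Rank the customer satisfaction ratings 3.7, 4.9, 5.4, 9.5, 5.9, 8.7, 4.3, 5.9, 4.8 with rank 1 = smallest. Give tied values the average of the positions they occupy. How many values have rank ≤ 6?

Sorted (ascending): 3.7, 4.3, 4.8, 4.9, 5.4, 5.9, 5.9, 8.7, 9.5
The 2 values of 5.9 occupy positions 6–7 → average rank (6+7)/2 = 6.5.
Ranks ≤ 6: {1, 2, 3, 4, 5} → 5 values.

5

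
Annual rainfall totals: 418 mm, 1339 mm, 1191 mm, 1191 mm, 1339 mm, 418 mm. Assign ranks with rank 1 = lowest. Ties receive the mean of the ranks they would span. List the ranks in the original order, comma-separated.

Sorted (ascending): 418, 418, 1191, 1191, 1339, 1339
The 2 values of 418 occupy positions 1–2 → average rank (1+2)/2 = 1.5.
The 2 values of 1191 occupy positions 3–4 → average rank (3+4)/2 = 3.5.
The 2 values of 1339 occupy positions 5–6 → average rank (5+6)/2 = 5.5.

1.5, 5.5, 3.5, 3.5, 5.5, 1.5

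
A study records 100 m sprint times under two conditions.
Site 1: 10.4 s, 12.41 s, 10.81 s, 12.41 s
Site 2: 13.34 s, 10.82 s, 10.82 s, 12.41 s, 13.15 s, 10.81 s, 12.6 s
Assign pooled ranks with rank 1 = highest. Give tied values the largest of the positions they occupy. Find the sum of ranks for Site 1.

33

Sorted (descending): 13.34, 13.15, 12.6, 12.41, 12.41, 12.41, 10.82, 10.82, 10.81, 10.81, 10.4
The 3 values of 12.41 occupy positions 4–6 → each gets rank 6.
The 2 values of 10.82 occupy positions 7–8 → each gets rank 8.
The 2 values of 10.81 occupy positions 9–10 → each gets rank 10.
Site 1 values → pooled ranks: 10.4→11, 12.41→6, 10.81→10, 12.41→6
Rank sum = 11 + 6 + 10 + 6 = 33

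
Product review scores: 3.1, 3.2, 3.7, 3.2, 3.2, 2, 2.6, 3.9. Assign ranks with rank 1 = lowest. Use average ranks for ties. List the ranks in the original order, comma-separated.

Sorted (ascending): 2, 2.6, 3.1, 3.2, 3.2, 3.2, 3.7, 3.9
The 3 values of 3.2 occupy positions 4–6 → average rank 5.

3, 5, 7, 5, 5, 1, 2, 8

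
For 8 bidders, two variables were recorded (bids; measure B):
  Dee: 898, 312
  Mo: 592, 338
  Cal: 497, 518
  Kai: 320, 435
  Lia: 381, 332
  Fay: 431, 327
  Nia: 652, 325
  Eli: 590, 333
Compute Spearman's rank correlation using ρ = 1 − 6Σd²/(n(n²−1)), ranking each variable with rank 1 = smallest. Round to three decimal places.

-0.548

Ranks of variable 1: 8, 6, 4, 1, 2, 3, 7, 5
Ranks of variable 2: 1, 6, 8, 7, 4, 3, 2, 5
d = r₁ − r₂: 7, 0, -4, -6, -2, 0, 5, 0
d²: 49, 0, 16, 36, 4, 0, 25, 0; Σd² = 130
ρ = 1 − 6·130/(8·63) = 1 − 780/504 = -0.548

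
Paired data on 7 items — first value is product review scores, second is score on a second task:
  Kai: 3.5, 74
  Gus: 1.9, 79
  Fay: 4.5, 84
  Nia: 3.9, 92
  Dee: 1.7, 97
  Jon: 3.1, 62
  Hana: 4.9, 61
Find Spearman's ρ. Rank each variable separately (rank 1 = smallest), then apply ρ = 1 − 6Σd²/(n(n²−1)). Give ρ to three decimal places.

Ranks of variable 1: 4, 2, 6, 5, 1, 3, 7
Ranks of variable 2: 3, 4, 5, 6, 7, 2, 1
d = r₁ − r₂: 1, -2, 1, -1, -6, 1, 6
d²: 1, 4, 1, 1, 36, 1, 36; Σd² = 80
ρ = 1 − 6·80/(7·48) = 1 − 480/336 = -0.429

-0.429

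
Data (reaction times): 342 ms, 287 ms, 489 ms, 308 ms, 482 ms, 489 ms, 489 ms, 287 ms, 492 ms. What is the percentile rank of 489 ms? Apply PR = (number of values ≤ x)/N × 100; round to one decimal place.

N = 9.
Strictly below 489: 5. Equal to 489: 3.
PR = 8/9 × 100 = 88.9

88.9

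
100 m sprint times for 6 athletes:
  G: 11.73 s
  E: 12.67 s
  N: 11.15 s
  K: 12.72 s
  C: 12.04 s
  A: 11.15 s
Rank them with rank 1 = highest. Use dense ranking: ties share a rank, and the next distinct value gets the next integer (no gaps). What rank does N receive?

Sorted (descending): 12.72, 12.67, 12.04, 11.73, 11.15, 11.15
The 2 values of 11.15 share dense rank 5.
Remaining distinct values take the next consecutive integers.
N has value 11.15 s → rank 5.

5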